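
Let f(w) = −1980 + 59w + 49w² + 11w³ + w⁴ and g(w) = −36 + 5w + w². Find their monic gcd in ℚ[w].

Repeated division with remainder:
  w⁴ + 11w³ + 49w² + 59w − 1980 = (w² + 6w + 55)(w² + 5w − 36) + (0)
The last nonzero remainder w² + 5w − 36 is already monic.

−36 + 5w + w²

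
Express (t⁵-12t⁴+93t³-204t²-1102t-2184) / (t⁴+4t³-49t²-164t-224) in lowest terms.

(t²-8t+78)/(t+8)

Apply the Euclidean algorithm:
  t⁵-12t⁴+93t³-204t²-1102t-2184 = (t-16)(t⁴+4t³-49t²-164t-224) + (206t³-824t²-3502t-5768)
  t⁴+4t³-49t²-164t-224 = ((1/206)t+4/103)(206t³-824t²-3502t-5768) + (0)
Last nonzero remainder: 206t³-824t²-3502t-5768. Dividing through by 206 gives the monic gcd t³-4t²-17t-28.
Cancel t³-4t²-17t-28 from numerator and denominator to get the reduced form.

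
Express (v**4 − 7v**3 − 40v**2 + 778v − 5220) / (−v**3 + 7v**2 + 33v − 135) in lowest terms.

(−v**3 − 2v**2 + 22v − 580)/(v**2 + 2v − 15)

Apply the Euclidean algorithm:
  v**4 − 7v**3 − 40v**2 + 778v − 5220 = (−v)(−v**3 + 7v**2 + 33v − 135) + (−7v**2 + 643v − 5220)
  −v**3 + 7v**2 + 33v − 135 = ((1/7)v + 594/49)(−7v**2 + 643v − 5220) + (−(343785/49)v + 3094065/49)
  −7v**2 + 643v − 5220 = ((343/343785)v − 5684/68757)(−(343785/49)v + 3094065/49) + (0)
Last nonzero remainder: −(343785/49)v + 3094065/49. Dividing through by −343785/49 gives the monic gcd v − 9.
Cancel v − 9 from numerator and denominator to get the reduced form.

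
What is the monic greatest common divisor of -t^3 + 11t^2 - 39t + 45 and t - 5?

t - 5

Euclidean algorithm in ℚ[t]:
  -t^3 + 11t^2 - 39t + 45 = (-t^2 + 6t - 9)(t - 5) + (0)
The last nonzero remainder t - 5 is already monic.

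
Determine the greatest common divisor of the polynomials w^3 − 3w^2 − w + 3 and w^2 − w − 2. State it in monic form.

w + 1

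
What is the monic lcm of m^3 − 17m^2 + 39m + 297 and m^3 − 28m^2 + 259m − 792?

Repeated division with remainder:
  m^3 − 17m^2 + 39m + 297 = (m^3 − 28m^2 + 259m − 792) + (11m^2 − 220m + 1089)
  m^3 − 28m^2 + 259m − 792 = ((1/11)m − 8/11)(11m^2 − 220m + 1089) + (0)
Last nonzero remainder: 11m^2 − 220m + 1089. Dividing through by 11 gives the monic gcd m^2 − 20m + 99.
Then lcm(f, g) = f·g / gcd(f, g); expanding and making the result monic gives the answer.

m^4 − 25m^3 + 175m^2 − 15m − 2376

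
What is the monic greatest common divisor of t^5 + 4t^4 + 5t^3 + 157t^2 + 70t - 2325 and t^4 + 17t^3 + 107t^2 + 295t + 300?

t^2 + 10t + 25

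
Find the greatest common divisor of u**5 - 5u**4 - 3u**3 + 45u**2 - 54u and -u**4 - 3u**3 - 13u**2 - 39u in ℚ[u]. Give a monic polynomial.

Apply the Euclidean algorithm:
  u**5 - 5u**4 - 3u**3 + 45u**2 - 54u = (-u + 8)(-u**4 - 3u**3 - 13u**2 - 39u) + (8u**3 + 110u**2 + 258u)
  -u**4 - 3u**3 - 13u**2 - 39u = (-(1/8)u + 43/32)(8u**3 + 110u**2 + 258u) + (-(2057/16)u**2 - (6171/16)u)
  8u**3 + 110u**2 + 258u = (-(128/2057)u - 1376/2057)(-(2057/16)u**2 - (6171/16)u) + (0)
Last nonzero remainder: -(2057/16)u**2 - (6171/16)u. Dividing through by -2057/16 gives the monic gcd u**2 + 3u.

u**2 + 3u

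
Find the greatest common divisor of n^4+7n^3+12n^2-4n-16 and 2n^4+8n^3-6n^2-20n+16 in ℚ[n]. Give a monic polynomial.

n^3+5n^2+2n-8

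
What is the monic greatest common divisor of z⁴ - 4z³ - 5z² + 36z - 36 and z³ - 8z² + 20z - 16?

z² - 4z + 4

Repeated division with remainder:
  z⁴ - 4z³ - 5z² + 36z - 36 = (z + 4)(z³ - 8z² + 20z - 16) + (7z² - 28z + 28)
  z³ - 8z² + 20z - 16 = ((1/7)z - 4/7)(7z² - 28z + 28) + (0)
Last nonzero remainder: 7z² - 28z + 28. Dividing through by 7 gives the monic gcd z² - 4z + 4.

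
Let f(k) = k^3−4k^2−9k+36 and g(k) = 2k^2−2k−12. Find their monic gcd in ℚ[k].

k−3

Apply the Euclidean algorithm:
  k^3−4k^2−9k+36 = ((1/2)k−3/2)(2k^2−2k−12) + (−6k+18)
  2k^2−2k−12 = (−(1/3)k−2/3)(−6k+18) + (0)
Last nonzero remainder: −6k+18. Dividing through by −6 gives the monic gcd k−3.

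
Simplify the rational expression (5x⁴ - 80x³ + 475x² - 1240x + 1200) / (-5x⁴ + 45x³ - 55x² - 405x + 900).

(-x + 4)/(x + 3)

By polynomial division,
  5x⁴ - 80x³ + 475x² - 1240x + 1200 = (-1)(-5x⁴ + 45x³ - 55x² - 405x + 900) + (-35x³ + 420x² - 1645x + 2100)
  -5x⁴ + 45x³ - 55x² - 405x + 900 = ((1/7)x + 3/7)(-35x³ + 420x² - 1645x + 2100) + (0)
Last nonzero remainder: -35x³ + 420x² - 1645x + 2100. Dividing through by -35 gives the monic gcd x³ - 12x² + 47x - 60.
Cancel x³ - 12x² + 47x - 60 from numerator and denominator to get the reduced form.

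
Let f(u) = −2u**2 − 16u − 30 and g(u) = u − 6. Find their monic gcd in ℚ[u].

1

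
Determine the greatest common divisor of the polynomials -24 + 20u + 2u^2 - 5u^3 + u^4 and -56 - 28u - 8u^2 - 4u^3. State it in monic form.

Repeated division with remainder:
  u^4 - 5u^3 + 2u^2 + 20u - 24 = (-(1/4)u + 7/4)(-4u^3 - 8u^2 - 28u - 56) + (9u^2 + 55u + 74)
  -4u^3 - 8u^2 - 28u - 56 = (-(4/9)u + 148/81)(9u^2 + 55u + 74) + (-(7744/81)u - 15488/81)
  9u^2 + 55u + 74 = (-(729/7744)u - 2997/7744)(-(7744/81)u - 15488/81) + (0)
Last nonzero remainder: -(7744/81)u - 15488/81. Dividing through by -7744/81 gives the monic gcd u + 2.

2 + u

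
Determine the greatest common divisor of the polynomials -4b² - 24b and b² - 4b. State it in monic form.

b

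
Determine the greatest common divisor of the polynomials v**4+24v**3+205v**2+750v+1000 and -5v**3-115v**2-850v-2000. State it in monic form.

Repeated division with remainder:
  v**4+24v**3+205v**2+750v+1000 = (-(1/5)v-1/5)(-5v**3-115v**2-850v-2000) + (12v**2+180v+600)
  -5v**3-115v**2-850v-2000 = (-(5/12)v-10/3)(12v**2+180v+600) + (0)
Last nonzero remainder: 12v**2+180v+600. Dividing through by 12 gives the monic gcd v**2+15v+50.

v**2+15v+50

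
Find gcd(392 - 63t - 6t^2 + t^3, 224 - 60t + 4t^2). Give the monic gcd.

-7 + t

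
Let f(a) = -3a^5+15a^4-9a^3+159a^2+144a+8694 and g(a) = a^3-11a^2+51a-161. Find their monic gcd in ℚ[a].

a^3-11a^2+51a-161

Apply the Euclidean algorithm:
  -3a^5+15a^4-9a^3+159a^2+144a+8694 = (-3a^2-18a-54)(a^3-11a^2+51a-161) + (0)
The last nonzero remainder a^3-11a^2+51a-161 is already monic.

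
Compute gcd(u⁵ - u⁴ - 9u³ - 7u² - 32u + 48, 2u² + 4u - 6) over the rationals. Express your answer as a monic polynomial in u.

u² + 2u - 3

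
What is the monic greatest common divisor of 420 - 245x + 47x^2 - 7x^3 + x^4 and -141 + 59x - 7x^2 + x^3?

-3 + x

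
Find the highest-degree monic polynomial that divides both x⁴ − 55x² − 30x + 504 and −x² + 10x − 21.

By polynomial division,
  x⁴ − 55x² − 30x + 504 = (−x² − 10x − 24)(−x² + 10x − 21) + (0)
Last nonzero remainder: −x² + 10x − 21. Dividing through by −1 gives the monic gcd x² − 10x + 21.

x² − 10x + 21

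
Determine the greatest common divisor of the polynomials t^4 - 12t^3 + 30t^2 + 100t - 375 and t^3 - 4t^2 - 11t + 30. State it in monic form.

Repeated division with remainder:
  t^4 - 12t^3 + 30t^2 + 100t - 375 = (t - 8)(t^3 - 4t^2 - 11t + 30) + (9t^2 - 18t - 135)
  t^3 - 4t^2 - 11t + 30 = ((1/9)t - 2/9)(9t^2 - 18t - 135) + (0)
Last nonzero remainder: 9t^2 - 18t - 135. Dividing through by 9 gives the monic gcd t^2 - 2t - 15.

t^2 - 2t - 15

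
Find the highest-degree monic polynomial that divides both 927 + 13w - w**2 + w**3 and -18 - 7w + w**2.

Repeated division with remainder:
  w**3 - w**2 + 13w + 927 = (w + 6)(w**2 - 7w - 18) + (73w + 1035)
  w**2 - 7w - 18 = ((1/73)w - 1546/5329)(73w + 1035) + (1504188/5329)
  73w + 1035 = ((389017/1504188)w + 612835/167132)(1504188/5329) + (0)
The last nonzero remainder is the constant 1504188/5329, so the polynomials are coprime and gcd = 1.

1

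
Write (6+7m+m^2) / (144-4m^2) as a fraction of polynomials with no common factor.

(-1-m)/(-24+4m)

By polynomial division,
  m^2+7m+6 = (-1/4)(-4m^2+144) + (7m+42)
  -4m^2+144 = (-(4/7)m+24/7)(7m+42) + (0)
Last nonzero remainder: 7m+42. Dividing through by 7 gives the monic gcd m+6.
Cancel m+6 from numerator and denominator to get the reduced form.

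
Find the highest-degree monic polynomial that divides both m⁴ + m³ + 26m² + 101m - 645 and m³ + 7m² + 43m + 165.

m + 5

By polynomial division,
  m⁴ + m³ + 26m² + 101m - 645 = (m - 6)(m³ + 7m² + 43m + 165) + (25m² + 194m + 345)
  m³ + 7m² + 43m + 165 = ((1/25)m - 19/625)(25m² + 194m + 345) + ((21936/625)m + 21936/125)
  25m² + 194m + 345 = ((15625/21936)m + 14375/7312)((21936/625)m + 21936/125) + (0)
Last nonzero remainder: (21936/625)m + 21936/125. Dividing through by 21936/625 gives the monic gcd m + 5.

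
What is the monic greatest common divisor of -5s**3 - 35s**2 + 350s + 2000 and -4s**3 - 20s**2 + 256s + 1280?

s**2 - 3s - 40

Euclidean algorithm in ℚ[s]:
  -5s**3 - 35s**2 + 350s + 2000 = (5/4)(-4s**3 - 20s**2 + 256s + 1280) + (-10s**2 + 30s + 400)
  -4s**3 - 20s**2 + 256s + 1280 = ((2/5)s + 16/5)(-10s**2 + 30s + 400) + (0)
Last nonzero remainder: -10s**2 + 30s + 400. Dividing through by -10 gives the monic gcd s**2 - 3s - 40.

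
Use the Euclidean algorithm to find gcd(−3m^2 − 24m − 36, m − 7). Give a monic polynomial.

Apply the Euclidean algorithm:
  −3m^2 − 24m − 36 = (−3m − 45)(m − 7) + (−351)
  m − 7 = (−(1/351)m + 7/351)(−351) + (0)
The last nonzero remainder is the constant −351, so the polynomials are coprime and gcd = 1.

1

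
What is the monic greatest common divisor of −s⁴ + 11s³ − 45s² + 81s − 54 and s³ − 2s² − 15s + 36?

s² − 6s + 9

Repeated division with remainder:
  −s⁴ + 11s³ − 45s² + 81s − 54 = (−s + 9)(s³ − 2s² − 15s + 36) + (−42s² + 252s − 378)
  s³ − 2s² − 15s + 36 = (−(1/42)s − 2/21)(−42s² + 252s − 378) + (0)
Last nonzero remainder: −42s² + 252s − 378. Dividing through by −42 gives the monic gcd s² − 6s + 9.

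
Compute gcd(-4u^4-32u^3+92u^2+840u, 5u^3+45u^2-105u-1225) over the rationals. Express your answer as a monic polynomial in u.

u^2+2u-35

Euclidean algorithm in ℚ[u]:
  -4u^4-32u^3+92u^2+840u = (-(4/5)u+4/5)(5u^3+45u^2-105u-1225) + (-28u^2-56u+980)
  5u^3+45u^2-105u-1225 = (-(5/28)u-5/4)(-28u^2-56u+980) + (0)
Last nonzero remainder: -28u^2-56u+980. Dividing through by -28 gives the monic gcd u^2+2u-35.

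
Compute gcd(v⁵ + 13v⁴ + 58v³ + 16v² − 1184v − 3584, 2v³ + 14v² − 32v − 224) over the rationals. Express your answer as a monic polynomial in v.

v³ + 7v² − 16v − 112

Apply the Euclidean algorithm:
  v⁵ + 13v⁴ + 58v³ + 16v² − 1184v − 3584 = ((1/2)v² + 3v + 16)(2v³ + 14v² − 32v − 224) + (0)
Last nonzero remainder: 2v³ + 14v² − 32v − 224. Dividing through by 2 gives the monic gcd v³ + 7v² − 16v − 112.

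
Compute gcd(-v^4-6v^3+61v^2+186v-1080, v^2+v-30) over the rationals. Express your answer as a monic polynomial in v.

Repeated division with remainder:
  -v^4-6v^3+61v^2+186v-1080 = (-v^2-5v+36)(v^2+v-30) + (0)
The last nonzero remainder v^2+v-30 is already monic.

v^2+v-30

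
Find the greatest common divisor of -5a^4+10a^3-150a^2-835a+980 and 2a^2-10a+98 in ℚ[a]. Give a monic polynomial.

a^2-5a+49

By polynomial division,
  -5a^4+10a^3-150a^2-835a+980 = (-(5/2)a^2-(15/2)a+10)(2a^2-10a+98) + (0)
Last nonzero remainder: 2a^2-10a+98. Dividing through by 2 gives the monic gcd a^2-5a+49.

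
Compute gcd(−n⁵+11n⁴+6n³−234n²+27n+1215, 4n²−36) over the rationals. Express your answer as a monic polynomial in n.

By polynomial division,
  −n⁵+11n⁴+6n³−234n²+27n+1215 = (−(1/4)n³+(11/4)n²−(3/4)n−135/4)(4n²−36) + (0)
Last nonzero remainder: 4n²−36. Dividing through by 4 gives the monic gcd n²−9.

n²−9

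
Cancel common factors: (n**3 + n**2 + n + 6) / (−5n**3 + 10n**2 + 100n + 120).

Repeated division with remainder:
  n**3 + n**2 + n + 6 = (−1/5)(−5n**3 + 10n**2 + 100n + 120) + (3n**2 + 21n + 30)
  −5n**3 + 10n**2 + 100n + 120 = (−(5/3)n + 15)(3n**2 + 21n + 30) + (−165n − 330)
  3n**2 + 21n + 30 = (−(1/55)n − 1/11)(−165n − 330) + (0)
Last nonzero remainder: −165n − 330. Dividing through by −165 gives the monic gcd n + 2.
Cancel n + 2 from numerator and denominator to get the reduced form.

(−n**2 + n − 3)/(5n**2 − 20n − 60)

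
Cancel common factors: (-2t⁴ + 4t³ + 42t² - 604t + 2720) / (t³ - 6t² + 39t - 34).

(-2t² - 6t + 80)/(t - 1)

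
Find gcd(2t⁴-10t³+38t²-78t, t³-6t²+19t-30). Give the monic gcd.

Euclidean algorithm in ℚ[t]:
  2t⁴-10t³+38t²-78t = (2t+2)(t³-6t²+19t-30) + (12t²-56t+60)
  t³-6t²+19t-30 = ((1/12)t-1/9)(12t²-56t+60) + ((70/9)t-70/3)
  12t²-56t+60 = ((54/35)t-18/7)((70/9)t-70/3) + (0)
Last nonzero remainder: (70/9)t-70/3. Dividing through by 70/9 gives the monic gcd t-3.

t-3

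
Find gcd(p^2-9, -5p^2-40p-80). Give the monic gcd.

1

Euclidean algorithm in ℚ[p]:
  p^2-9 = (-1/5)(-5p^2-40p-80) + (-8p-25)
  -5p^2-40p-80 = ((5/8)p+195/64)(-8p-25) + (-245/64)
  -8p-25 = ((512/245)p+320/49)(-245/64) + (0)
The last nonzero remainder is the constant -245/64, so the polynomials are coprime and gcd = 1.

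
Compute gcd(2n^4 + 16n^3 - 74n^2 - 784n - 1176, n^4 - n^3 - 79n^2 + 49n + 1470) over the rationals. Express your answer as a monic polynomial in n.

n^2 - 49

Apply the Euclidean algorithm:
  2n^4 + 16n^3 - 74n^2 - 784n - 1176 = (2)(n^4 - n^3 - 79n^2 + 49n + 1470) + (18n^3 + 84n^2 - 882n - 4116)
  n^4 - n^3 - 79n^2 + 49n + 1470 = ((1/18)n - 17/54)(18n^3 + 84n^2 - 882n - 4116) + (-(32/9)n^2 + 1568/9)
  18n^3 + 84n^2 - 882n - 4116 = (-(81/16)n - 189/8)(-(32/9)n^2 + 1568/9) + (0)
Last nonzero remainder: -(32/9)n^2 + 1568/9. Dividing through by -32/9 gives the monic gcd n^2 - 49.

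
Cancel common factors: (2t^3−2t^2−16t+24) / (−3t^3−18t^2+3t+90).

(−2t+4)/(3t+15)

Repeated division with remainder:
  2t^3−2t^2−16t+24 = (−2/3)(−3t^3−18t^2+3t+90) + (−14t^2−14t+84)
  −3t^3−18t^2+3t+90 = ((3/14)t+15/14)(−14t^2−14t+84) + (0)
Last nonzero remainder: −14t^2−14t+84. Dividing through by −14 gives the monic gcd t^2+t−6.
Cancel t^2+t−6 from numerator and denominator to get the reduced form.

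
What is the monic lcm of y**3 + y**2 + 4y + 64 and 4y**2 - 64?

Apply the Euclidean algorithm:
  y**3 + y**2 + 4y + 64 = ((1/4)y + 1/4)(4y**2 - 64) + (20y + 80)
  4y**2 - 64 = ((1/5)y - 4/5)(20y + 80) + (0)
Last nonzero remainder: 20y + 80. Dividing through by 20 gives the monic gcd y + 4.
Then lcm(f, g) = f·g / gcd(f, g); expanding and making the result monic gives the answer.

y**4 - 3y**3 + 48y - 256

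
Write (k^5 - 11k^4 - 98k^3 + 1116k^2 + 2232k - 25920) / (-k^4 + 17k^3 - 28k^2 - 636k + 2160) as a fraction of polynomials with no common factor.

(-k^2 - 2k + 48)/(k - 4)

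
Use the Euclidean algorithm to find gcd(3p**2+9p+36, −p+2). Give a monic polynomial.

1

By polynomial division,
  3p**2+9p+36 = (−3p−15)(−p+2) + (66)
  −p+2 = (−(1/66)p+1/33)(66) + (0)
The last nonzero remainder is the constant 66, so the polynomials are coprime and gcd = 1.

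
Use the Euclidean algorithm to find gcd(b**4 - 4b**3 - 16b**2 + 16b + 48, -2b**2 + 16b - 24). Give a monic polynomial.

b**2 - 8b + 12

Euclidean algorithm in ℚ[b]:
  b**4 - 4b**3 - 16b**2 + 16b + 48 = (-(1/2)b**2 - 2b - 2)(-2b**2 + 16b - 24) + (0)
Last nonzero remainder: -2b**2 + 16b - 24. Dividing through by -2 gives the monic gcd b**2 - 8b + 12.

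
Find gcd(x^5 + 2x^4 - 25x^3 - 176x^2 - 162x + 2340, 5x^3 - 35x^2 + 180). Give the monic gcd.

Apply the Euclidean algorithm:
  x^5 + 2x^4 - 25x^3 - 176x^2 - 162x + 2340 = ((1/5)x^2 + (9/5)x + 38/5)(5x^3 - 35x^2 + 180) + (54x^2 - 486x + 972)
  5x^3 - 35x^2 + 180 = ((5/54)x + 5/27)(54x^2 - 486x + 972) + (0)
Last nonzero remainder: 54x^2 - 486x + 972. Dividing through by 54 gives the monic gcd x^2 - 9x + 18.

x^2 - 9x + 18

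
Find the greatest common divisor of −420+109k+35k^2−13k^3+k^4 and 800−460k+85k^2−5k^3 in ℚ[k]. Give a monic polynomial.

Apply the Euclidean algorithm:
  k^4−13k^3+35k^2+109k−420 = (−(1/5)k−4/5)(−5k^3+85k^2−460k+800) + (11k^2−99k+220)
  −5k^3+85k^2−460k+800 = (−(5/11)k+40/11)(11k^2−99k+220) + (0)
Last nonzero remainder: 11k^2−99k+220. Dividing through by 11 gives the monic gcd k^2−9k+20.

20−9k+k^2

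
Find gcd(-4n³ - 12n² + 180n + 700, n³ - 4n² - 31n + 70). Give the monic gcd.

n² - 2n - 35

Apply the Euclidean algorithm:
  -4n³ - 12n² + 180n + 700 = (-4)(n³ - 4n² - 31n + 70) + (-28n² + 56n + 980)
  n³ - 4n² - 31n + 70 = (-(1/28)n + 1/14)(-28n² + 56n + 980) + (0)
Last nonzero remainder: -28n² + 56n + 980. Dividing through by -28 gives the monic gcd n² - 2n - 35.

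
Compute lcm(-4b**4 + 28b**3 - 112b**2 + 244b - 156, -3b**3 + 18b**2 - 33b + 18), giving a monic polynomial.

b**5 - 9b**4 + 42b**3 - 117b**2 + 161b - 78

Repeated division with remainder:
  -4b**4 + 28b**3 - 112b**2 + 244b - 156 = ((4/3)b - 4/3)(-3b**3 + 18b**2 - 33b + 18) + (-44b**2 + 176b - 132)
  -3b**3 + 18b**2 - 33b + 18 = ((3/44)b - 3/22)(-44b**2 + 176b - 132) + (0)
Last nonzero remainder: -44b**2 + 176b - 132. Dividing through by -44 gives the monic gcd b**2 - 4b + 3.
Then lcm(f, g) = f·g / gcd(f, g); expanding and making the result monic gives the answer.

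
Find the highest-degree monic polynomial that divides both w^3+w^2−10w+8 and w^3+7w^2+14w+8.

w+4

Apply the Euclidean algorithm:
  w^3+w^2−10w+8 = (w^3+7w^2+14w+8) + (−6w^2−24w)
  w^3+7w^2+14w+8 = (−(1/6)w−1/2)(−6w^2−24w) + (2w+8)
  −6w^2−24w = (−3w)(2w+8) + (0)
Last nonzero remainder: 2w+8. Dividing through by 2 gives the monic gcd w+4.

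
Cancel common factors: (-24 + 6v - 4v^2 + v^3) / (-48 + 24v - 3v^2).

(-6 - v^2)/(-12 + 3v)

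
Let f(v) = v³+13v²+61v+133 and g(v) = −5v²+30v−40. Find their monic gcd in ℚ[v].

Apply the Euclidean algorithm:
  v³+13v²+61v+133 = (−(1/5)v−19/5)(−5v²+30v−40) + (167v−19)
  −5v²+30v−40 = (−(5/167)v+4915/27889)(167v−19) + (−1022175/27889)
  167v−19 = (−(4657463/1022175)v+529891/1022175)(−1022175/27889) + (0)
The last nonzero remainder is the constant −1022175/27889, so the polynomials are coprime and gcd = 1.

1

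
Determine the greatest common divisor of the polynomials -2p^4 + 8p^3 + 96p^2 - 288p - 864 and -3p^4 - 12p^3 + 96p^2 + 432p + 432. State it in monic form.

Repeated division with remainder:
  -2p^4 + 8p^3 + 96p^2 - 288p - 864 = (2/3)(-3p^4 - 12p^3 + 96p^2 + 432p + 432) + (16p^3 + 32p^2 - 576p - 1152)
  -3p^4 - 12p^3 + 96p^2 + 432p + 432 = (-(3/16)p - 3/8)(16p^3 + 32p^2 - 576p - 1152) + (0)
Last nonzero remainder: 16p^3 + 32p^2 - 576p - 1152. Dividing through by 16 gives the monic gcd p^3 + 2p^2 - 36p - 72.

p^3 + 2p^2 - 36p - 72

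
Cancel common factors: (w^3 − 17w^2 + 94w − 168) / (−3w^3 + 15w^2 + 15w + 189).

(−w^2 + 10w − 24)/(3w^2 + 6w + 27)

Repeated division with remainder:
  w^3 − 17w^2 + 94w − 168 = (−1/3)(−3w^3 + 15w^2 + 15w + 189) + (−12w^2 + 99w − 105)
  −3w^3 + 15w^2 + 15w + 189 = ((1/4)w + 13/16)(−12w^2 + 99w − 105) + (−(627/16)w + 4389/16)
  −12w^2 + 99w − 105 = ((64/209)w − 80/209)(−(627/16)w + 4389/16) + (0)
Last nonzero remainder: −(627/16)w + 4389/16. Dividing through by −627/16 gives the monic gcd w − 7.
Cancel w − 7 from numerator and denominator to get the reduced form.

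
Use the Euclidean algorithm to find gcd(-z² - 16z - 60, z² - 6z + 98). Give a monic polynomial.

Euclidean algorithm in ℚ[z]:
  -z² - 16z - 60 = (-1)(z² - 6z + 98) + (-22z + 38)
  z² - 6z + 98 = (-(1/22)z + 47/242)(-22z + 38) + (10965/121)
  -22z + 38 = (-(2662/10965)z + 4598/10965)(10965/121) + (0)
The last nonzero remainder is the constant 10965/121, so the polynomials are coprime and gcd = 1.

1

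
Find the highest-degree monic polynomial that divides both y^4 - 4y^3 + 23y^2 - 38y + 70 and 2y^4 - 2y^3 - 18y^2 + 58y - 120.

y^2 - 2y + 5

Repeated division with remainder:
  y^4 - 4y^3 + 23y^2 - 38y + 70 = (1/2)(2y^4 - 2y^3 - 18y^2 + 58y - 120) + (-3y^3 + 32y^2 - 67y + 130)
  2y^4 - 2y^3 - 18y^2 + 58y - 120 = (-(2/3)y - 58/9)(-3y^3 + 32y^2 - 67y + 130) + ((1292/9)y^2 - (2584/9)y + 6460/9)
  -3y^3 + 32y^2 - 67y + 130 = (-(27/1292)y + 117/646)((1292/9)y^2 - (2584/9)y + 6460/9) + (0)
Last nonzero remainder: (1292/9)y^2 - (2584/9)y + 6460/9. Dividing through by 1292/9 gives the monic gcd y^2 - 2y + 5.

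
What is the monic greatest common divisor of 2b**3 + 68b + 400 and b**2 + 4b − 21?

By polynomial division,
  2b**3 + 68b + 400 = (2b − 8)(b**2 + 4b − 21) + (142b + 232)
  b**2 + 4b − 21 = ((1/142)b + 84/5041)(142b + 232) + (−125349/5041)
  142b + 232 = (−(715822/125349)b − 1169512/125349)(−125349/5041) + (0)
The last nonzero remainder is the constant −125349/5041, so the polynomials are coprime and gcd = 1.

1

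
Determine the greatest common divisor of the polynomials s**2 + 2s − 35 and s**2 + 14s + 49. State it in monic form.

s + 7

Repeated division with remainder:
  s**2 + 2s − 35 = (s**2 + 14s + 49) + (−12s − 84)
  s**2 + 14s + 49 = (−(1/12)s − 7/12)(−12s − 84) + (0)
Last nonzero remainder: −12s − 84. Dividing through by −12 gives the monic gcd s + 7.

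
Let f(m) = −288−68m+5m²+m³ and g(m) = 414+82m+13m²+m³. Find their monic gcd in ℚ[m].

Euclidean algorithm in ℚ[m]:
  m³+5m²−68m−288 = (m³+13m²+82m+414) + (−8m²−150m−702)
  m³+13m²+82m+414 = (−(1/8)m+23/32)(−8m²−150m−702) + ((1633/16)m+14697/16)
  −8m²−150m−702 = (−(128/1633)m−1248/1633)((1633/16)m+14697/16) + (0)
Last nonzero remainder: (1633/16)m+14697/16. Dividing through by 1633/16 gives the monic gcd m+9.

9+m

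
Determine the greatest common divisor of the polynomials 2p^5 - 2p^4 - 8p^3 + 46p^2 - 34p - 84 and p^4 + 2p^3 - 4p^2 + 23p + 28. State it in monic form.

p^3 - 2p^2 + 4p + 7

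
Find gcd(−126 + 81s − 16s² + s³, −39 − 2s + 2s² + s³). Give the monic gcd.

−3 + s

Euclidean algorithm in ℚ[s]:
  s³ − 16s² + 81s − 126 = (s³ + 2s² − 2s − 39) + (−18s² + 83s − 87)
  s³ + 2s² − 2s − 39 = (−(1/18)s − 119/324)(−18s² + 83s − 87) + ((7663/324)s − 7663/108)
  −18s² + 83s − 87 = (−(5832/7663)s + 9396/7663)((7663/324)s − 7663/108) + (0)
Last nonzero remainder: (7663/324)s − 7663/108. Dividing through by 7663/324 gives the monic gcd s − 3.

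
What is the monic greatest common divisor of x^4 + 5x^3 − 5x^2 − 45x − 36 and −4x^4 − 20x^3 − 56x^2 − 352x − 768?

x^2 + 7x + 12

By polynomial division,
  x^4 + 5x^3 − 5x^2 − 45x − 36 = (−1/4)(−4x^4 − 20x^3 − 56x^2 − 352x − 768) + (−19x^2 − 133x − 228)
  −4x^4 − 20x^3 − 56x^2 − 352x − 768 = ((4/19)x^2 − (8/19)x + 64/19)(−19x^2 − 133x − 228) + (0)
Last nonzero remainder: −19x^2 − 133x − 228. Dividing through by −19 gives the monic gcd x^2 + 7x + 12.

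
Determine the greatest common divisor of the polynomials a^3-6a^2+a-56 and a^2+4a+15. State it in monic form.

1

Apply the Euclidean algorithm:
  a^3-6a^2+a-56 = (a-10)(a^2+4a+15) + (26a+94)
  a^2+4a+15 = ((1/26)a+5/338)(26a+94) + (2300/169)
  26a+94 = ((2197/1150)a+7943/1150)(2300/169) + (0)
The last nonzero remainder is the constant 2300/169, so the polynomials are coprime and gcd = 1.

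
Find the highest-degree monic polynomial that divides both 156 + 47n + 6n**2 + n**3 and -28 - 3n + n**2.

Repeated division with remainder:
  n**3 + 6n**2 + 47n + 156 = (n + 9)(n**2 - 3n - 28) + (102n + 408)
  n**2 - 3n - 28 = ((1/102)n - 7/102)(102n + 408) + (0)
Last nonzero remainder: 102n + 408. Dividing through by 102 gives the monic gcd n + 4.

4 + n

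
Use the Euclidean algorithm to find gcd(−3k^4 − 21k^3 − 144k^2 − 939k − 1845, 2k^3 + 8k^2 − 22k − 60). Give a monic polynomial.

Euclidean algorithm in ℚ[k]:
  −3k^4 − 21k^3 − 144k^2 − 939k − 1845 = (−(3/2)k − 9/2)(2k^3 + 8k^2 − 22k − 60) + (−141k^2 − 1128k − 2115)
  2k^3 + 8k^2 − 22k − 60 = (−(2/141)k + 8/141)(−141k^2 − 1128k − 2115) + (12k + 60)
  −141k^2 − 1128k − 2115 = (−(47/4)k − 141/4)(12k + 60) + (0)
Last nonzero remainder: 12k + 60. Dividing through by 12 gives the monic gcd k + 5.

k + 5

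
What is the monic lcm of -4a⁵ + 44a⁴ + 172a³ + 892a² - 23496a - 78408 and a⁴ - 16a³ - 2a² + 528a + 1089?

a⁶ - 8a⁵ - 76a⁴ - 352a³ + 5205a² + 37224a + 58806

By polynomial division,
  -4a⁵ + 44a⁴ + 172a³ + 892a² - 23496a - 78408 = (-4a - 20)(a⁴ - 16a³ - 2a² + 528a + 1089) + (-156a³ + 2964a² - 8580a - 56628)
  a⁴ - 16a³ - 2a² + 528a + 1089 = (-(1/156)a - 1/52)(-156a³ + 2964a² - 8580a - 56628) + (0)
Last nonzero remainder: -156a³ + 2964a² - 8580a - 56628. Dividing through by -156 gives the monic gcd a³ - 19a² + 55a + 363.
Then lcm(f, g) = f·g / gcd(f, g); expanding and making the result monic gives the answer.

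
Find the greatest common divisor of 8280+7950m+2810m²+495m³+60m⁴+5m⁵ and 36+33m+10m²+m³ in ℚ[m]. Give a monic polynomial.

Apply the Euclidean algorithm:
  5m⁵+60m⁴+495m³+2810m²+7950m+8280 = (5m²+10m+230)(m³+10m²+33m+36) + (0)
The last nonzero remainder m³+10m²+33m+36 is already monic.

36+33m+10m²+m³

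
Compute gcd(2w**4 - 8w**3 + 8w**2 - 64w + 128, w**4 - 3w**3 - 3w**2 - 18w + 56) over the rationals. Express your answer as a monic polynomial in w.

w**2 - 6w + 8

Repeated division with remainder:
  2w**4 - 8w**3 + 8w**2 - 64w + 128 = (2)(w**4 - 3w**3 - 3w**2 - 18w + 56) + (-2w**3 + 14w**2 - 28w + 16)
  w**4 - 3w**3 - 3w**2 - 18w + 56 = (-(1/2)w - 2)(-2w**3 + 14w**2 - 28w + 16) + (11w**2 - 66w + 88)
  -2w**3 + 14w**2 - 28w + 16 = (-(2/11)w + 2/11)(11w**2 - 66w + 88) + (0)
Last nonzero remainder: 11w**2 - 66w + 88. Dividing through by 11 gives the monic gcd w**2 - 6w + 8.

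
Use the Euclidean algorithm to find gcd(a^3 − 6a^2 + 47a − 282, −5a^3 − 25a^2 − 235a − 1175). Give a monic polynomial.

a^2 + 47

By polynomial division,
  a^3 − 6a^2 + 47a − 282 = (−1/5)(−5a^3 − 25a^2 − 235a − 1175) + (−11a^2 − 517)
  −5a^3 − 25a^2 − 235a − 1175 = ((5/11)a + 25/11)(−11a^2 − 517) + (0)
Last nonzero remainder: −11a^2 − 517. Dividing through by −11 gives the monic gcd a^2 + 47.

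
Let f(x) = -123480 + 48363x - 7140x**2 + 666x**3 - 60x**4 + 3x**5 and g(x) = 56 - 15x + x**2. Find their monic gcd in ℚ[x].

56 - 15x + x**2

Apply the Euclidean algorithm:
  3x**5 - 60x**4 + 666x**3 - 7140x**2 + 48363x - 123480 = (3x**3 - 15x**2 + 273x - 2205)(x**2 - 15x + 56) + (0)
The last nonzero remainder x**2 - 15x + 56 is already monic.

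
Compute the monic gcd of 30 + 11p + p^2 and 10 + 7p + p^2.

5 + p

By polynomial division,
  p^2 + 11p + 30 = (p^2 + 7p + 10) + (4p + 20)
  p^2 + 7p + 10 = ((1/4)p + 1/2)(4p + 20) + (0)
Last nonzero remainder: 4p + 20. Dividing through by 4 gives the monic gcd p + 5.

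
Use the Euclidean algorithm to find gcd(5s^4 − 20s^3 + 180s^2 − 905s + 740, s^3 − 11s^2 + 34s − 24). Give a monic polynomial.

s^2 − 5s + 4

Apply the Euclidean algorithm:
  5s^4 − 20s^3 + 180s^2 − 905s + 740 = (5s + 35)(s^3 − 11s^2 + 34s − 24) + (395s^2 − 1975s + 1580)
  s^3 − 11s^2 + 34s − 24 = ((1/395)s − 6/395)(395s^2 − 1975s + 1580) + (0)
Last nonzero remainder: 395s^2 − 1975s + 1580. Dividing through by 395 gives the monic gcd s^2 − 5s + 4.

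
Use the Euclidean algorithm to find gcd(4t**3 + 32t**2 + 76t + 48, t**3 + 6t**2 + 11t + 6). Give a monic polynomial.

Repeated division with remainder:
  4t**3 + 32t**2 + 76t + 48 = (4)(t**3 + 6t**2 + 11t + 6) + (8t**2 + 32t + 24)
  t**3 + 6t**2 + 11t + 6 = ((1/8)t + 1/4)(8t**2 + 32t + 24) + (0)
Last nonzero remainder: 8t**2 + 32t + 24. Dividing through by 8 gives the monic gcd t**2 + 4t + 3.

t**2 + 4t + 3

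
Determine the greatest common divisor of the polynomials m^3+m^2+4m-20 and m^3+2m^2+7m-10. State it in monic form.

Euclidean algorithm in ℚ[m]:
  m^3+m^2+4m-20 = (m^3+2m^2+7m-10) + (-m^2-3m-10)
  m^3+2m^2+7m-10 = (-m+1)(-m^2-3m-10) + (0)
Last nonzero remainder: -m^2-3m-10. Dividing through by -1 gives the monic gcd m^2+3m+10.

m^2+3m+10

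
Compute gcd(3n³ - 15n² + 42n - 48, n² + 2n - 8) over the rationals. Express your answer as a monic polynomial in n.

Repeated division with remainder:
  3n³ - 15n² + 42n - 48 = (3n - 21)(n² + 2n - 8) + (108n - 216)
  n² + 2n - 8 = ((1/108)n + 1/27)(108n - 216) + (0)
Last nonzero remainder: 108n - 216. Dividing through by 108 gives the monic gcd n - 2.

n - 2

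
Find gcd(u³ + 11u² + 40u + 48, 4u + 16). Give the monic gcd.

u + 4

Repeated division with remainder:
  u³ + 11u² + 40u + 48 = ((1/4)u² + (7/4)u + 3)(4u + 16) + (0)
Last nonzero remainder: 4u + 16. Dividing through by 4 gives the monic gcd u + 4.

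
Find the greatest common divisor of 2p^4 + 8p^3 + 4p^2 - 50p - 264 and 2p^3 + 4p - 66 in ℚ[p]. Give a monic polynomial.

p^3 + 2p - 33

By polynomial division,
  2p^4 + 8p^3 + 4p^2 - 50p - 264 = (p + 4)(2p^3 + 4p - 66) + (0)
Last nonzero remainder: 2p^3 + 4p - 66. Dividing through by 2 gives the monic gcd p^3 + 2p - 33.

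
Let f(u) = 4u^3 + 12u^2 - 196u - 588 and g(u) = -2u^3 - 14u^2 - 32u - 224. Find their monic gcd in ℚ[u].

Euclidean algorithm in ℚ[u]:
  4u^3 + 12u^2 - 196u - 588 = (-2)(-2u^3 - 14u^2 - 32u - 224) + (-16u^2 - 260u - 1036)
  -2u^3 - 14u^2 - 32u - 224 = ((1/8)u - 37/32)(-16u^2 - 260u - 1036) + (-(1625/8)u - 11375/8)
  -16u^2 - 260u - 1036 = ((128/1625)u + 1184/1625)(-(1625/8)u - 11375/8) + (0)
Last nonzero remainder: -(1625/8)u - 11375/8. Dividing through by -1625/8 gives the monic gcd u + 7.

u + 7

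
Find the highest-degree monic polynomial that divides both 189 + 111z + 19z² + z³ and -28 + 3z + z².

7 + z

By polynomial division,
  z³ + 19z² + 111z + 189 = (z + 16)(z² + 3z - 28) + (91z + 637)
  z² + 3z - 28 = ((1/91)z - 4/91)(91z + 637) + (0)
Last nonzero remainder: 91z + 637. Dividing through by 91 gives the monic gcd z + 7.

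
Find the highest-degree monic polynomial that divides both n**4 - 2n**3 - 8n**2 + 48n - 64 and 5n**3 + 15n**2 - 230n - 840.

Repeated division with remainder:
  n**4 - 2n**3 - 8n**2 + 48n - 64 = ((1/5)n - 1)(5n**3 + 15n**2 - 230n - 840) + (53n**2 - 14n - 904)
  5n**3 + 15n**2 - 230n - 840 = ((5/53)n + 865/2809)(53n**2 - 14n - 904) + (-(394400/2809)n - 1577600/2809)
  53n**2 - 14n - 904 = (-(148877/394400)n + 317417/197200)(-(394400/2809)n - 1577600/2809) + (0)
Last nonzero remainder: -(394400/2809)n - 1577600/2809. Dividing through by -394400/2809 gives the monic gcd n + 4.

n + 4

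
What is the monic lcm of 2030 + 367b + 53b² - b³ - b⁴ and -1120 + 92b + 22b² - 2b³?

Apply the Euclidean algorithm:
  -b⁴ - b³ + 53b² + 367b + 2030 = ((1/2)b + 6)(-2b³ + 22b² + 92b - 1120) + (-125b² + 375b + 8750)
  -2b³ + 22b² + 92b - 1120 = ((2/125)b - 16/125)(-125b² + 375b + 8750) + (0)
Last nonzero remainder: -125b² + 375b + 8750. Dividing through by -125 gives the monic gcd b² - 3b - 70.
Then lcm(f, g) = f·g / gcd(f, g); expanding and making the result monic gives the answer.

16240 + 906b + 57b² - 61b³ - 7b⁴ + b⁵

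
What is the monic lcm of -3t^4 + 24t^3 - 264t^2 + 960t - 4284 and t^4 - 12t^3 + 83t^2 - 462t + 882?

t^6 - 18t^5 + 189t^4 - 1368t^3 + 6476t^2 - 21000t + 29988

Repeated division with remainder:
  -3t^4 + 24t^3 - 264t^2 + 960t - 4284 = (-3)(t^4 - 12t^3 + 83t^2 - 462t + 882) + (-12t^3 - 15t^2 - 426t - 1638)
  t^4 - 12t^3 + 83t^2 - 462t + 882 = (-(1/12)t + 53/48)(-12t^3 - 15t^2 - 426t - 1638) + ((1025/16)t^2 - (1025/8)t + 21525/8)
  -12t^3 - 15t^2 - 426t - 1638 = (-(192/1025)t - 624/1025)((1025/16)t^2 - (1025/8)t + 21525/8) + (0)
Last nonzero remainder: (1025/16)t^2 - (1025/8)t + 21525/8. Dividing through by 1025/16 gives the monic gcd t^2 - 2t + 42.
Then lcm(f, g) = f·g / gcd(f, g); expanding and making the result monic gives the answer.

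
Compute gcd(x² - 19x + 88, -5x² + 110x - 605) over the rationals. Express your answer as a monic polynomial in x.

x - 11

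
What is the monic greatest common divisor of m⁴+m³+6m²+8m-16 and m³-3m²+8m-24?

Repeated division with remainder:
  m⁴+m³+6m²+8m-16 = (m+4)(m³-3m²+8m-24) + (10m²+80)
  m³-3m²+8m-24 = ((1/10)m-3/10)(10m²+80) + (0)
Last nonzero remainder: 10m²+80. Dividing through by 10 gives the monic gcd m²+8.

m²+8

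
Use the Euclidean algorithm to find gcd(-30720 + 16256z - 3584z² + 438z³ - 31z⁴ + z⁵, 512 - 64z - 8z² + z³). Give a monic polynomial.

64 - 16z + z²

Repeated division with remainder:
  z⁵ - 31z⁴ + 438z³ - 3584z² + 16256z - 30720 = (z² - 23z + 318)(z³ - 8z² - 64z + 512) + (-3024z² + 48384z - 193536)
  z³ - 8z² - 64z + 512 = (-(1/3024)z - 1/378)(-3024z² + 48384z - 193536) + (0)
Last nonzero remainder: -3024z² + 48384z - 193536. Dividing through by -3024 gives the monic gcd z² - 16z + 64.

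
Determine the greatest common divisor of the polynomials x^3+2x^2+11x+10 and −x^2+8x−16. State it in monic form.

1

Euclidean algorithm in ℚ[x]:
  x^3+2x^2+11x+10 = (−x−10)(−x^2+8x−16) + (75x−150)
  −x^2+8x−16 = (−(1/75)x+2/25)(75x−150) + (−4)
  75x−150 = (−(75/4)x+75/2)(−4) + (0)
The last nonzero remainder is the constant −4, so the polynomials are coprime and gcd = 1.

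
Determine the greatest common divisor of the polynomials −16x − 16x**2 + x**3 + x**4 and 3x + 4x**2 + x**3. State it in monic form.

x + x**2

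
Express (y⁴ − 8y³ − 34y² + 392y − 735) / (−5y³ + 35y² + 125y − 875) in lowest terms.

(−y² − 4y + 21)/(5y + 25)

Repeated division with remainder:
  y⁴ − 8y³ − 34y² + 392y − 735 = (−(1/5)y + 1/5)(−5y³ + 35y² + 125y − 875) + (−16y² + 192y − 560)
  −5y³ + 35y² + 125y − 875 = ((5/16)y + 25/16)(−16y² + 192y − 560) + (0)
Last nonzero remainder: −16y² + 192y − 560. Dividing through by −16 gives the monic gcd y² − 12y + 35.
Cancel y² − 12y + 35 from numerator and denominator to get the reduced form.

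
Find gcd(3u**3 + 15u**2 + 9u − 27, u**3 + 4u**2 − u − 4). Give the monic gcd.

u − 1

Repeated division with remainder:
  3u**3 + 15u**2 + 9u − 27 = (3)(u**3 + 4u**2 − u − 4) + (3u**2 + 12u − 15)
  u**3 + 4u**2 − u − 4 = ((1/3)u)(3u**2 + 12u − 15) + (4u − 4)
  3u**2 + 12u − 15 = ((3/4)u + 15/4)(4u − 4) + (0)
Last nonzero remainder: 4u − 4. Dividing through by 4 gives the monic gcd u − 1.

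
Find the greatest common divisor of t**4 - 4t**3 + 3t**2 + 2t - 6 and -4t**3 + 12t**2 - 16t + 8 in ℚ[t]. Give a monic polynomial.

By polynomial division,
  t**4 - 4t**3 + 3t**2 + 2t - 6 = (-(1/4)t + 1/4)(-4t**3 + 12t**2 - 16t + 8) + (-4t**2 + 8t - 8)
  -4t**3 + 12t**2 - 16t + 8 = (t - 1)(-4t**2 + 8t - 8) + (0)
Last nonzero remainder: -4t**2 + 8t - 8. Dividing through by -4 gives the monic gcd t**2 - 2t + 2.

t**2 - 2t + 2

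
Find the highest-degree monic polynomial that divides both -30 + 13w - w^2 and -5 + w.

1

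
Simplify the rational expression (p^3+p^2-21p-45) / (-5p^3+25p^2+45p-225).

Euclidean algorithm in ℚ[p]:
  p^3+p^2-21p-45 = (-1/5)(-5p^3+25p^2+45p-225) + (6p^2-12p-90)
  -5p^3+25p^2+45p-225 = (-(5/6)p+5/2)(6p^2-12p-90) + (0)
Last nonzero remainder: 6p^2-12p-90. Dividing through by 6 gives the monic gcd p^2-2p-15.
Cancel p^2-2p-15 from numerator and denominator to get the reduced form.

(-p-3)/(5p-15)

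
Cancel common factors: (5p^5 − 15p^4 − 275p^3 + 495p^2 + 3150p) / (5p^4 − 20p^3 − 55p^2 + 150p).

(p^2 − p − 42)/(p − 2)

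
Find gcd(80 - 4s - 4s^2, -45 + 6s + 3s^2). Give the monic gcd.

Euclidean algorithm in ℚ[s]:
  -4s^2 - 4s + 80 = (-4/3)(3s^2 + 6s - 45) + (4s + 20)
  3s^2 + 6s - 45 = ((3/4)s - 9/4)(4s + 20) + (0)
Last nonzero remainder: 4s + 20. Dividing through by 4 gives the monic gcd s + 5.

5 + s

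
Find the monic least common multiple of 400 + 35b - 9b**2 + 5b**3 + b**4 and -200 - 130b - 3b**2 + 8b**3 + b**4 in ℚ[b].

By polynomial division,
  b**4 + 5b**3 - 9b**2 + 35b + 400 = (b**4 + 8b**3 - 3b**2 - 130b - 200) + (-3b**3 - 6b**2 + 165b + 600)
  b**4 + 8b**3 - 3b**2 - 130b - 200 = (-(1/3)b - 2)(-3b**3 - 6b**2 + 165b + 600) + (40b**2 + 400b + 1000)
  -3b**3 - 6b**2 + 165b + 600 = (-(3/40)b + 3/5)(40b**2 + 400b + 1000) + (0)
Last nonzero remainder: 40b**2 + 400b + 1000. Dividing through by 40 gives the monic gcd b**2 + 10b + 25.
Then lcm(f, g) = f·g / gcd(f, g); expanding and making the result monic gives the answer.

-3200 - 1080b + 402b**2 + 13b**3 - 27b**4 + 3b**5 + b**6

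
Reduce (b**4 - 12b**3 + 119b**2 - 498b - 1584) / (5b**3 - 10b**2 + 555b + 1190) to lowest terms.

(b**3 - 14b**2 + 147b - 792)/(5b**2 - 20b + 595)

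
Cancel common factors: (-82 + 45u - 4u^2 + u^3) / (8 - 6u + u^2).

Repeated division with remainder:
  u^3 - 4u^2 + 45u - 82 = (u + 2)(u^2 - 6u + 8) + (49u - 98)
  u^2 - 6u + 8 = ((1/49)u - 4/49)(49u - 98) + (0)
Last nonzero remainder: 49u - 98. Dividing through by 49 gives the monic gcd u - 2.
Cancel u - 2 from numerator and denominator to get the reduced form.

(41 - 2u + u^2)/(-4 + u)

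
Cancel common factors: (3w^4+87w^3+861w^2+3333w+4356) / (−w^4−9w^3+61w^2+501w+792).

Euclidean algorithm in ℚ[w]:
  3w^4+87w^3+861w^2+3333w+4356 = (−3)(−w^4−9w^3+61w^2+501w+792) + (60w^3+1044w^2+4836w+6732)
  −w^4−9w^3+61w^2+501w+792 = (−(1/60)w+7/50)(60w^3+1044w^2+4836w+6732) + (−(114/25)w^2−(1596/25)w−3762/25)
  60w^3+1044w^2+4836w+6732 = (−(250/19)w−850/19)(−(114/25)w^2−(1596/25)w−3762/25) + (0)
Last nonzero remainder: −(114/25)w^2−(1596/25)w−3762/25. Dividing through by −114/25 gives the monic gcd w^2+14w+33.
Cancel w^2+14w+33 from numerator and denominator to get the reduced form.

(−3w^2−45w−132)/(w^2−5w−24)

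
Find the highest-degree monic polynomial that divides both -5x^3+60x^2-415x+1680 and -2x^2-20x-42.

By polynomial division,
  -5x^3+60x^2-415x+1680 = ((5/2)x-55)(-2x^2-20x-42) + (-1410x-630)
  -2x^2-20x-42 = ((1/705)x+449/33135)(-1410x-630) + (-73920/2209)
  -1410x-630 = ((103823/2464)x+6627/352)(-73920/2209) + (0)
The last nonzero remainder is the constant -73920/2209, so the polynomials are coprime and gcd = 1.

1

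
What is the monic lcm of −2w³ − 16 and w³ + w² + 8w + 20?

Repeated division with remainder:
  −2w³ − 16 = (−2)(w³ + w² + 8w + 20) + (2w² + 16w + 24)
  w³ + w² + 8w + 20 = ((1/2)w − 7/2)(2w² + 16w + 24) + (52w + 104)
  2w² + 16w + 24 = ((1/26)w + 3/13)(52w + 104) + (0)
Last nonzero remainder: 52w + 104. Dividing through by 52 gives the monic gcd w + 2.
Then lcm(f, g) = f·g / gcd(f, g); expanding and making the result monic gives the answer.

w⁵ − w⁴ + 10w³ + 8w² − 8w + 80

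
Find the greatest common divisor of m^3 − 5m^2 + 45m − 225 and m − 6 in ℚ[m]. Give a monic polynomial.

1

Repeated division with remainder:
  m^3 − 5m^2 + 45m − 225 = (m^2 + m + 51)(m − 6) + (81)
  m − 6 = ((1/81)m − 2/27)(81) + (0)
The last nonzero remainder is the constant 81, so the polynomials are coprime and gcd = 1.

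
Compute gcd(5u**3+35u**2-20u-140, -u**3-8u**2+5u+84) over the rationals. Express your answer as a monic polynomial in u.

u+7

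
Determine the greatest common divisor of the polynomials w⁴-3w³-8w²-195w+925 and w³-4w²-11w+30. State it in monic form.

w-5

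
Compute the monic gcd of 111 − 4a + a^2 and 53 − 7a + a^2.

1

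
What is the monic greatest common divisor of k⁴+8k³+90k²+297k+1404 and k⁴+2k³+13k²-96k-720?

k²+3k+36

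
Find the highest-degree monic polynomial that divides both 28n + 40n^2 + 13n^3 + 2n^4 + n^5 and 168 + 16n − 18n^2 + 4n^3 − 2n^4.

28 + 12n + n^2 + n^3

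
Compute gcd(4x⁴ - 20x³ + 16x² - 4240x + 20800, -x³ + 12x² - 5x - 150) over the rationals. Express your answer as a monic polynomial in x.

Euclidean algorithm in ℚ[x]:
  4x⁴ - 20x³ + 16x² - 4240x + 20800 = (-4x - 28)(-x³ + 12x² - 5x - 150) + (332x² - 4980x + 16600)
  -x³ + 12x² - 5x - 150 = (-(1/332)x - 3/332)(332x² - 4980x + 16600) + (0)
Last nonzero remainder: 332x² - 4980x + 16600. Dividing through by 332 gives the monic gcd x² - 15x + 50.

x² - 15x + 50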